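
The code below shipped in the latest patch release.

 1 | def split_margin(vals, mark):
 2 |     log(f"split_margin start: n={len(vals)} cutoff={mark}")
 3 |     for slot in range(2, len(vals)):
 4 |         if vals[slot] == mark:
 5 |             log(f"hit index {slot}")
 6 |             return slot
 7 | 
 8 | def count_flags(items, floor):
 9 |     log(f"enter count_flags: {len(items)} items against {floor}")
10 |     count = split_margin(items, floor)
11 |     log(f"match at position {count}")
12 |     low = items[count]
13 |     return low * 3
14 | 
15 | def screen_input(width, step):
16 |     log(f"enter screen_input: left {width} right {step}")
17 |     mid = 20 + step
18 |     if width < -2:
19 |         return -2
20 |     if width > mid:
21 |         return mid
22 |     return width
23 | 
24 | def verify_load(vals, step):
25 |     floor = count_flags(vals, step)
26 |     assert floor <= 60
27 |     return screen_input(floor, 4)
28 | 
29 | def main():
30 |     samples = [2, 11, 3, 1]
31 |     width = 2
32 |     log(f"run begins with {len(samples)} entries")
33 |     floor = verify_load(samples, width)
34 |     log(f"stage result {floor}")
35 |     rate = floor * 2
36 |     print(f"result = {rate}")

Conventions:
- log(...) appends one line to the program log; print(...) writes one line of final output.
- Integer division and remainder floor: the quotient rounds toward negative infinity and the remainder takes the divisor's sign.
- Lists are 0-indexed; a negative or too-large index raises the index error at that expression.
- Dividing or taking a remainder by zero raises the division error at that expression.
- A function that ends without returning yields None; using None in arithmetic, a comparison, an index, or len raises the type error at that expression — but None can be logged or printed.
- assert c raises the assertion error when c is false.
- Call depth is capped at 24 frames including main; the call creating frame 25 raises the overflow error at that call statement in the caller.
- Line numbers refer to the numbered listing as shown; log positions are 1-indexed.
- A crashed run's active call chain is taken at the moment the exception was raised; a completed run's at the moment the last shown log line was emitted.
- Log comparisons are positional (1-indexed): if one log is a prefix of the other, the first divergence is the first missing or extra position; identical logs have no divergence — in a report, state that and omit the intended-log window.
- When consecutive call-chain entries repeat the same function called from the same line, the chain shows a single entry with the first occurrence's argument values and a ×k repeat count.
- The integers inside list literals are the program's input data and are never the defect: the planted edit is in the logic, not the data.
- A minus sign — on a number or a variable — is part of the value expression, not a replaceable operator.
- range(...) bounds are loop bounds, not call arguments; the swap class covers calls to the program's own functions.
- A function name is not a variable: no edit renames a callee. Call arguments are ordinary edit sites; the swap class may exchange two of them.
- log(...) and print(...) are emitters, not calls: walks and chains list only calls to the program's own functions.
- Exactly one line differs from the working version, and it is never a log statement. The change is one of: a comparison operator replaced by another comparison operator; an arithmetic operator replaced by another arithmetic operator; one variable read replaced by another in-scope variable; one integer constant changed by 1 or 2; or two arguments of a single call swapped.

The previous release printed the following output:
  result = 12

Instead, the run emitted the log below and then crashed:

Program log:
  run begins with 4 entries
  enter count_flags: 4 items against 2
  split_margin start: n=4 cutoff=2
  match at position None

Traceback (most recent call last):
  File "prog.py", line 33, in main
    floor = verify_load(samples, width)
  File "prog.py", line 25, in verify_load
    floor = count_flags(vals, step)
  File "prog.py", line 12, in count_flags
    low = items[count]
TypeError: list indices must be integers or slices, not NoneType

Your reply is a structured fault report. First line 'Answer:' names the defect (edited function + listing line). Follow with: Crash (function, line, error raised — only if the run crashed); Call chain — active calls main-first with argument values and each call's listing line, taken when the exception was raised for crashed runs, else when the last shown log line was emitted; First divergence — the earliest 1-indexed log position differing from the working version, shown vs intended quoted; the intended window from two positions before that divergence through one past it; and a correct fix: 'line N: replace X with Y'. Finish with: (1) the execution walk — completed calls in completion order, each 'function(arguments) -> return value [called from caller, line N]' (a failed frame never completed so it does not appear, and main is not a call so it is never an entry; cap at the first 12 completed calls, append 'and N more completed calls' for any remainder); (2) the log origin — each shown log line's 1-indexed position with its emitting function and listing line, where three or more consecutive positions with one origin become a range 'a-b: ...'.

Answer: the defect is in split_margin at line 3.
Key observation: Log line 4 is where behavior first shows: 'match at position None' appears instead of 'hit index 0'.
Crash: count_flags, line 12, TypeError.
Call chain: main -> verify_load([2, 11, 3, 1], 2) (called at line 33) -> count_flags([2, 11, 3, 1], 2) (called at line 25).
First divergence: position 4; shown 'match at position None' vs intended 'hit index 0'.
Intended log window:
  2: enter count_flags: 4 items against 2
  3: split_margin start: n=4 cutoff=2
  4: hit index 0
  5: match at position 0
Execution walk:
  split_margin([2, 11, 3, 1], 2) -> None  [called from count_flags, line 10]
Origin of each log line:
  1: logged in main at line 32
  2: logged in count_flags at line 9
  3: logged in split_margin at line 2
  4: logged in count_flags at line 11
A correct fix: line 3: replace `2` with `0`.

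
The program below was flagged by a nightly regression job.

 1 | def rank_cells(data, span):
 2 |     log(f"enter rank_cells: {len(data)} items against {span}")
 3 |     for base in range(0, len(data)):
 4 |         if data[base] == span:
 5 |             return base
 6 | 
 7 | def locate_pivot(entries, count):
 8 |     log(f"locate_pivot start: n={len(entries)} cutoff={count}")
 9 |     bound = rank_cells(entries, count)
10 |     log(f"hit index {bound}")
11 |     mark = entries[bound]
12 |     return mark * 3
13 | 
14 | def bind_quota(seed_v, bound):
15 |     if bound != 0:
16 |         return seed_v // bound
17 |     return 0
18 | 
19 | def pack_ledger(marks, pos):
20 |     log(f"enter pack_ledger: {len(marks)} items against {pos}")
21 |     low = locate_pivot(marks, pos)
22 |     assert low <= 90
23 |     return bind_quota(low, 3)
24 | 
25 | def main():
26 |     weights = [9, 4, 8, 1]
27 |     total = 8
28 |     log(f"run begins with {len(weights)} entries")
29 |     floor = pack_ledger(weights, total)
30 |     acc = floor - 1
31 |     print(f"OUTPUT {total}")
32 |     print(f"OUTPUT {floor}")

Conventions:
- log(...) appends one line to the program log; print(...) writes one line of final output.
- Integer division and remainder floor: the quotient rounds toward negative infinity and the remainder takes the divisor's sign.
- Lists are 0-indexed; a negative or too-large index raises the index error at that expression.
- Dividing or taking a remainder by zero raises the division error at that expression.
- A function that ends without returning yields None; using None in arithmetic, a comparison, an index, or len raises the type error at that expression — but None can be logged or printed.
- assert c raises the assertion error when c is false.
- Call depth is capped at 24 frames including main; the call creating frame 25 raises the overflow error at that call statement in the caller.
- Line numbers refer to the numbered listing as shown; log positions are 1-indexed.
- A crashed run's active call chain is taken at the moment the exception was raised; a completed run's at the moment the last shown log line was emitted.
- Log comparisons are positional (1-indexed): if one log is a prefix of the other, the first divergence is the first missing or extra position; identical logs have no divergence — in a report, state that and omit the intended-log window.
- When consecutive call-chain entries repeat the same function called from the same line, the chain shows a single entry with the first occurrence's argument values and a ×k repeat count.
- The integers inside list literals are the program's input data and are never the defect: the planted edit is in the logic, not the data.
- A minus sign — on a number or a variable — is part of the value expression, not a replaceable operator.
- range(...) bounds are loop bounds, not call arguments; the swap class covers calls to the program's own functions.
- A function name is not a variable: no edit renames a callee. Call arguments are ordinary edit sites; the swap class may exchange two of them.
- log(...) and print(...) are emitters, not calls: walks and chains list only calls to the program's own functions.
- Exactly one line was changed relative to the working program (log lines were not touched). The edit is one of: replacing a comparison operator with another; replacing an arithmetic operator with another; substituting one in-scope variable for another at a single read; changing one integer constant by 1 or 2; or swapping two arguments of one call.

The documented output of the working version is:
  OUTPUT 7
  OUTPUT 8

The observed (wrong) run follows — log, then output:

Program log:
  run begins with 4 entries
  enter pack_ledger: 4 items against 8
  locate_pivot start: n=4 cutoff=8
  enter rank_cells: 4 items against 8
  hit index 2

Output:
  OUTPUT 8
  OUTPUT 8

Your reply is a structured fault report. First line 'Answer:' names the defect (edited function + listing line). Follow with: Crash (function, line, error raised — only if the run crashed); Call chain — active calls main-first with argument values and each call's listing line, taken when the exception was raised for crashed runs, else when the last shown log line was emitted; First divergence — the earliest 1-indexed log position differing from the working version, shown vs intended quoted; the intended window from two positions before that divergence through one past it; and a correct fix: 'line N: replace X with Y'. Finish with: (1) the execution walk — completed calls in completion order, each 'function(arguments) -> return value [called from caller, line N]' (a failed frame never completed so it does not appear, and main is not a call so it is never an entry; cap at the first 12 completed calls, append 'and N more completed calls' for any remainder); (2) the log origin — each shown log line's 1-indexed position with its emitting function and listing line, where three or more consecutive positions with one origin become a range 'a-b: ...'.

Answer: the defect is in main at line 31.
Key fact: The two runs log identically and part ways only at the printed values.
Call chain: main -> pack_ledger([9, 4, 8, 1], 8) (called at line 29) -> locate_pivot([9, 4, 8, 1], 8) (called at line 21).
First divergence: there is none — every log position agrees.
Execution walk:
  rank_cells([9, 4, 8, 1], 8) -> 2  [called from locate_pivot, line 9]
  locate_pivot([9, 4, 8, 1], 8) -> 24  [called from pack_ledger, line 21]
  bind_quota(24, 3) -> 8  [called from pack_ledger, line 23]
  pack_ledger([9, 4, 8, 1], 8) -> 8  [called from main, line 29]
Log line origins:
  1 — main, line 28
  2 — pack_ledger, line 20
  3 — locate_pivot, line 8
  4 — rank_cells, line 2
  5 — locate_pivot, line 10
A correct fix: line 31: replace `total` with `acc`.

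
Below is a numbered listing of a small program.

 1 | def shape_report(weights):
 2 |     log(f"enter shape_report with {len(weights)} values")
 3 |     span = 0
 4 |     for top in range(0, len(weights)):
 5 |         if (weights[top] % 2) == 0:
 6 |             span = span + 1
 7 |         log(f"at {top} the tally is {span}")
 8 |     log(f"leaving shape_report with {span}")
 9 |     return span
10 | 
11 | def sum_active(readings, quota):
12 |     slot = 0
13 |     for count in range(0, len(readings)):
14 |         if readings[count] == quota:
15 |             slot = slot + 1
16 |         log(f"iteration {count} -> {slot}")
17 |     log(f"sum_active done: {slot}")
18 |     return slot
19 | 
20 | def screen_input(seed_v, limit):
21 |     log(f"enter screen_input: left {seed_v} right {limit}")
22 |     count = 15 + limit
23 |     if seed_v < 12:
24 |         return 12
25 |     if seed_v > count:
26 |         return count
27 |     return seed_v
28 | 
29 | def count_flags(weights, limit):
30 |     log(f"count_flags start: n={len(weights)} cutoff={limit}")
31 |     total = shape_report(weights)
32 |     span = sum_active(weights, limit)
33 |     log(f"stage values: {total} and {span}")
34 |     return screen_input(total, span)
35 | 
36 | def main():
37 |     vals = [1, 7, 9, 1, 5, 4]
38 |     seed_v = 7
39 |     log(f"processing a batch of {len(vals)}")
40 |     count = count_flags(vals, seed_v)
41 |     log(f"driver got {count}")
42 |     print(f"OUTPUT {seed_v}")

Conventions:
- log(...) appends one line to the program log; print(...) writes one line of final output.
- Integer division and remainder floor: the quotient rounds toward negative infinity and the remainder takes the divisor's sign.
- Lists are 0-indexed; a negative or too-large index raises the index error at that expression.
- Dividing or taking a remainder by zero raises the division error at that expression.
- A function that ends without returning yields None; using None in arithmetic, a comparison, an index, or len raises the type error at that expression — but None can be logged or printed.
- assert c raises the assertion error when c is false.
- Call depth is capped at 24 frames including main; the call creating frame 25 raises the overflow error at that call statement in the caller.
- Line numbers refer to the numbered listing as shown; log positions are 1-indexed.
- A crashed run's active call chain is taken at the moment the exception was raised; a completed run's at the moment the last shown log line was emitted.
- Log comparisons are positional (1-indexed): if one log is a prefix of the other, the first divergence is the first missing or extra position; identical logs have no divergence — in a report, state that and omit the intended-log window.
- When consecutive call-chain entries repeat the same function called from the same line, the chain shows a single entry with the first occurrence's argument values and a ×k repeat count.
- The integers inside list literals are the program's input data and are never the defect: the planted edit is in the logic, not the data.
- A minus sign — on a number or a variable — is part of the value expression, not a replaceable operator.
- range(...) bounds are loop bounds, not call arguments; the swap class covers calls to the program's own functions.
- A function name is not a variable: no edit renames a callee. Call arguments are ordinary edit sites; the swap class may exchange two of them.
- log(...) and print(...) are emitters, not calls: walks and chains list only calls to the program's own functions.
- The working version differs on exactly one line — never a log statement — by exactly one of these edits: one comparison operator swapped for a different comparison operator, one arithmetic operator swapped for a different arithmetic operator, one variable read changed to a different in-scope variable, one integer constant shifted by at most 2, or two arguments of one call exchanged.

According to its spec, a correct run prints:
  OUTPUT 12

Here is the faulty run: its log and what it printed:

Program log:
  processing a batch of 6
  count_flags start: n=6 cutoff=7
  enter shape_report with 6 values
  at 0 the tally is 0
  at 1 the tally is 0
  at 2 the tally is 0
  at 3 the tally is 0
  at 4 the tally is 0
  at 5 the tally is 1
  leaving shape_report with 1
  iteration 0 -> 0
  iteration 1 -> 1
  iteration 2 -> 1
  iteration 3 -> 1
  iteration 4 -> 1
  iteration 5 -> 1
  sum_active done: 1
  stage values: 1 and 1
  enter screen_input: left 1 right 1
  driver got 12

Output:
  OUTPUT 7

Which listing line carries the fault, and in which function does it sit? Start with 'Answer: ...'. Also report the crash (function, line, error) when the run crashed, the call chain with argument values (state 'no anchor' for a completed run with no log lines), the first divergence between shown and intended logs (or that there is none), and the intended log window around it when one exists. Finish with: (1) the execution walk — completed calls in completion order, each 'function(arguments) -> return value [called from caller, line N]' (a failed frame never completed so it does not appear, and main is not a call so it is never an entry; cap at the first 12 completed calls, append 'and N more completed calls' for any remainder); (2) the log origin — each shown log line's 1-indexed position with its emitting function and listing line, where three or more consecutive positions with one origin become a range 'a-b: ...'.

Answer: the defect is in main at line 42.
The tell: Nothing in the log betrays the bug — only the output does.
Call chain: main.
First divergence: none (the log streams are identical).
Execution walk:
  shape_report([1, 7, 9, 1, 5, 4]) -> 1  [called from count_flags, line 31]
  sum_active([1, 7, 9, 1, 5, 4], 7) -> 1  [called from count_flags, line 32]
  screen_input(1, 1) -> 12  [called from count_flags, line 34]
  count_flags([1, 7, 9, 1, 5, 4], 7) -> 12  [called from main, line 40]
Origin of each log line:
  1: logged in main at line 39
  2: logged in count_flags at line 30
  3: logged in shape_report at line 2
  4-9: logged in shape_report at line 7
  10: logged in shape_report at line 8
  11-16: logged in sum_active at line 16
  17: logged in sum_active at line 17
  18: logged in count_flags at line 33
  19: logged in screen_input at line 21
  20: logged in main at line 41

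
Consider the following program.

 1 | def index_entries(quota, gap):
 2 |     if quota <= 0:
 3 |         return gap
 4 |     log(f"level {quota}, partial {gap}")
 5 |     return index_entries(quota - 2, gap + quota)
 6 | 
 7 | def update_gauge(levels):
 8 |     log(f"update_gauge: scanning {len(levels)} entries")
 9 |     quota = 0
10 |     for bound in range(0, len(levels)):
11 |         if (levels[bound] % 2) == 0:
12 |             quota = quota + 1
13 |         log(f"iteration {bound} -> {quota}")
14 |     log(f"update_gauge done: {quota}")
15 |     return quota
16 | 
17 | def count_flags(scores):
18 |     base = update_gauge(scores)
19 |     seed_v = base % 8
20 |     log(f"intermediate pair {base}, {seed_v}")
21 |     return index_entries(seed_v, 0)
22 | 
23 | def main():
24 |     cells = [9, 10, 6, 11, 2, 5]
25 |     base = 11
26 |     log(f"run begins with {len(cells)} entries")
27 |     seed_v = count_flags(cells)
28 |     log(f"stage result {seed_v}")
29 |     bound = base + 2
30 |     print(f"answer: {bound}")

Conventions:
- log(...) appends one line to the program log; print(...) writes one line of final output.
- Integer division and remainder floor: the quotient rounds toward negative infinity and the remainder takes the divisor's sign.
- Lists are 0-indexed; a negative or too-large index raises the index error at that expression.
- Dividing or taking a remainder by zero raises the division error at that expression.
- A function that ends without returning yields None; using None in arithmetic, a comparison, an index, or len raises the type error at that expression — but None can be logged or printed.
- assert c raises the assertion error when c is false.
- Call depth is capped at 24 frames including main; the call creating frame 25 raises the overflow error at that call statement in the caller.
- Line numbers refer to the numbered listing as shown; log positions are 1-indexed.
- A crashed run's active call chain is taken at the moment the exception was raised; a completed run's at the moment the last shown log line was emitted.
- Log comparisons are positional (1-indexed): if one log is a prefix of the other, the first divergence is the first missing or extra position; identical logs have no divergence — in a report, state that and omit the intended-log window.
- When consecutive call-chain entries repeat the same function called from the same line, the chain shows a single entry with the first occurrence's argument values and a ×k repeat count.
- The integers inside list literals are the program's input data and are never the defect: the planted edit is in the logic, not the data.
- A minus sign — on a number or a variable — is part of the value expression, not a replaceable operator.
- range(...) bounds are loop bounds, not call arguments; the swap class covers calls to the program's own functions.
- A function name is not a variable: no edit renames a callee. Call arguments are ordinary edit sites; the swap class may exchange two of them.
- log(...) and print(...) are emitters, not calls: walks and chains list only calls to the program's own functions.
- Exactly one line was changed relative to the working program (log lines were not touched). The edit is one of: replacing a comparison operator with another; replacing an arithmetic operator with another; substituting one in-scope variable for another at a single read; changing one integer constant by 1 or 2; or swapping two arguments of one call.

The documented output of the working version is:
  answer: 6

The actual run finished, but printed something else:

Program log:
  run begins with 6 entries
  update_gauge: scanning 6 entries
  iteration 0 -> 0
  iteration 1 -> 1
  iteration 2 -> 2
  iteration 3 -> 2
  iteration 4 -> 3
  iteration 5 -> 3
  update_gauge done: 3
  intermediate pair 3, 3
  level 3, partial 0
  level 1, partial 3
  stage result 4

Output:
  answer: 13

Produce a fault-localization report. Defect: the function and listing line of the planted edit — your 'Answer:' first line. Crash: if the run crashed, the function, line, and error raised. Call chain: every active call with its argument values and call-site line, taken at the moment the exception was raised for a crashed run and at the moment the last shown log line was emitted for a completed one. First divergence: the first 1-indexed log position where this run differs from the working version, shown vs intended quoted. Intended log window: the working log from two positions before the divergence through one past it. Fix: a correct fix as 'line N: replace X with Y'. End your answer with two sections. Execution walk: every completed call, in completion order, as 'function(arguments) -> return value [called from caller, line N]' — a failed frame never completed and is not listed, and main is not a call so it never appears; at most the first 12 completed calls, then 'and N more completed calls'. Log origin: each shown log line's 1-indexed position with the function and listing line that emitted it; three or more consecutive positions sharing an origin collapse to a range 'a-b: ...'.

Answer: the defect is in main at line 29.
The tell: The two runs log identically and part ways only at the printed values.
Call chain: main.
First divergence: none; the two logs match at every position.
Execution walk:
  update_gauge([9, 10, 6, 11, 2, 5]) -> 3  [called from count_flags, line 18]
  index_entries(-1, 4) -> 4  [called from index_entries, line 5]
  index_entries(1, 3) -> 4  [called from index_entries, line 5]
  index_entries(3, 0) -> 4  [called from count_flags, line 21]
  count_flags([9, 10, 6, 11, 2, 5]) -> 4  [called from main, line 27]
Log origins:
  1: emitted by main (line 26)
  2: emitted by update_gauge (line 8)
  3-8: emitted by update_gauge (line 13)
  9: emitted by update_gauge (line 14)
  10: emitted by count_flags (line 20)
  11: emitted by index_entries (line 4)
  12: emitted by index_entries (line 4)
  13: emitted by main (line 28)
A correct fix: line 29: replace `base` with `seed_v`.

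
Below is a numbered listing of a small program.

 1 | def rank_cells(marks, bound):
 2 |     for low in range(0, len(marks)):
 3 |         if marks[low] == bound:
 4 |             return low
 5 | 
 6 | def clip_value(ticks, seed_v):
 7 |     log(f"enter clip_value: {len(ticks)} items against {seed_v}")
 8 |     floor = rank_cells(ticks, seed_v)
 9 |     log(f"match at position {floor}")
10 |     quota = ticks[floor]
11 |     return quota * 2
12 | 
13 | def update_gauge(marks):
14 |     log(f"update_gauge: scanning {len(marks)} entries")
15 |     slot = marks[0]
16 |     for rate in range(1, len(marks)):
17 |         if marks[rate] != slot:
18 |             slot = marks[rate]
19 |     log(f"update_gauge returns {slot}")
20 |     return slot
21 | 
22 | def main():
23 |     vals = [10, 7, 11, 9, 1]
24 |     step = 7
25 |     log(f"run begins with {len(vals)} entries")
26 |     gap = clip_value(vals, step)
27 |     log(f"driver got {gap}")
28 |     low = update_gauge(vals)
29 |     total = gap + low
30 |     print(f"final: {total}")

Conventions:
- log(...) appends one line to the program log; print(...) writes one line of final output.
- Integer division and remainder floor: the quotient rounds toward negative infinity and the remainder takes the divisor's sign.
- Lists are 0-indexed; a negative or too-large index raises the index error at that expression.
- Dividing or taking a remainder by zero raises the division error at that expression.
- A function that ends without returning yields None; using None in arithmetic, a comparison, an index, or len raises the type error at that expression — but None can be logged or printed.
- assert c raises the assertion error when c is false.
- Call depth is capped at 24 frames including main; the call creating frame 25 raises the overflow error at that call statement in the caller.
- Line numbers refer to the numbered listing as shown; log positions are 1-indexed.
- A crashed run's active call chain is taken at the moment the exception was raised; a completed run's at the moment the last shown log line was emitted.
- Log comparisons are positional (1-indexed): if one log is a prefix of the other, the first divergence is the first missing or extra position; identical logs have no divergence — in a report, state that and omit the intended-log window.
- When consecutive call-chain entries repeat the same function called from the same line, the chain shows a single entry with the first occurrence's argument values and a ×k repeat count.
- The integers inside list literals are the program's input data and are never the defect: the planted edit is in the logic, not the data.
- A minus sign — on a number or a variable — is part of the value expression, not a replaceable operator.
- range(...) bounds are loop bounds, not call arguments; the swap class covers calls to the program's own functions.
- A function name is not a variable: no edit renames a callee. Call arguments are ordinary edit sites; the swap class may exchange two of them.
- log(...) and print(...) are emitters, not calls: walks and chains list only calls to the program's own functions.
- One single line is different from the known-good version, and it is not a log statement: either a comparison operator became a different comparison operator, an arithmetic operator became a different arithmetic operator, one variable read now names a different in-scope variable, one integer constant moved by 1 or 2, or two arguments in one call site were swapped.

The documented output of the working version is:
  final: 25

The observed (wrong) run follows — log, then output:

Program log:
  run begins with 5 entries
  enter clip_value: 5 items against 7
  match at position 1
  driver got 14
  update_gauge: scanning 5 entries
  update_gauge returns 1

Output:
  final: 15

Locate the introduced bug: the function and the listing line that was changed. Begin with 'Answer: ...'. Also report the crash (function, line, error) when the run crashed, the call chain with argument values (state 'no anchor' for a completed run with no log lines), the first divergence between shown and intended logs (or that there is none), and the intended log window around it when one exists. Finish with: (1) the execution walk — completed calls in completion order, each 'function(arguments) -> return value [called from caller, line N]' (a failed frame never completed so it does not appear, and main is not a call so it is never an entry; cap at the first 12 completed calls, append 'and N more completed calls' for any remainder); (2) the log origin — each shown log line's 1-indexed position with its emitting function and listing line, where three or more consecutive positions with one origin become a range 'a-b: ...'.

Answer: the defect is in update_gauge at line 17.
Key observation: The earliest visible damage is log position 6 — 'update_gauge returns 1' rather than the intended 'update_gauge returns 11'.
Call chain: main -> update_gauge([10, 7, 11, 9, 1]) (called at line 28).
First divergence: position 6 — shown 'update_gauge returns 1', intended 'update_gauge returns 11'.
Intended log window:
  4: driver got 14
  5: update_gauge: scanning 5 entries
  6: update_gauge returns 11
Execution walk:
  rank_cells([10, 7, 11, 9, 1], 7) -> 1  [called from clip_value, line 8]
  clip_value([10, 7, 11, 9, 1], 7) -> 14  [called from main, line 26]
  update_gauge([10, 7, 11, 9, 1]) -> 1  [called from main, line 28]
Log line origins:
  1: from main, line 25
  2: from clip_value, line 7
  3: from clip_value, line 9
  4: from main, line 27
  5: from update_gauge, line 14
  6: from update_gauge, line 19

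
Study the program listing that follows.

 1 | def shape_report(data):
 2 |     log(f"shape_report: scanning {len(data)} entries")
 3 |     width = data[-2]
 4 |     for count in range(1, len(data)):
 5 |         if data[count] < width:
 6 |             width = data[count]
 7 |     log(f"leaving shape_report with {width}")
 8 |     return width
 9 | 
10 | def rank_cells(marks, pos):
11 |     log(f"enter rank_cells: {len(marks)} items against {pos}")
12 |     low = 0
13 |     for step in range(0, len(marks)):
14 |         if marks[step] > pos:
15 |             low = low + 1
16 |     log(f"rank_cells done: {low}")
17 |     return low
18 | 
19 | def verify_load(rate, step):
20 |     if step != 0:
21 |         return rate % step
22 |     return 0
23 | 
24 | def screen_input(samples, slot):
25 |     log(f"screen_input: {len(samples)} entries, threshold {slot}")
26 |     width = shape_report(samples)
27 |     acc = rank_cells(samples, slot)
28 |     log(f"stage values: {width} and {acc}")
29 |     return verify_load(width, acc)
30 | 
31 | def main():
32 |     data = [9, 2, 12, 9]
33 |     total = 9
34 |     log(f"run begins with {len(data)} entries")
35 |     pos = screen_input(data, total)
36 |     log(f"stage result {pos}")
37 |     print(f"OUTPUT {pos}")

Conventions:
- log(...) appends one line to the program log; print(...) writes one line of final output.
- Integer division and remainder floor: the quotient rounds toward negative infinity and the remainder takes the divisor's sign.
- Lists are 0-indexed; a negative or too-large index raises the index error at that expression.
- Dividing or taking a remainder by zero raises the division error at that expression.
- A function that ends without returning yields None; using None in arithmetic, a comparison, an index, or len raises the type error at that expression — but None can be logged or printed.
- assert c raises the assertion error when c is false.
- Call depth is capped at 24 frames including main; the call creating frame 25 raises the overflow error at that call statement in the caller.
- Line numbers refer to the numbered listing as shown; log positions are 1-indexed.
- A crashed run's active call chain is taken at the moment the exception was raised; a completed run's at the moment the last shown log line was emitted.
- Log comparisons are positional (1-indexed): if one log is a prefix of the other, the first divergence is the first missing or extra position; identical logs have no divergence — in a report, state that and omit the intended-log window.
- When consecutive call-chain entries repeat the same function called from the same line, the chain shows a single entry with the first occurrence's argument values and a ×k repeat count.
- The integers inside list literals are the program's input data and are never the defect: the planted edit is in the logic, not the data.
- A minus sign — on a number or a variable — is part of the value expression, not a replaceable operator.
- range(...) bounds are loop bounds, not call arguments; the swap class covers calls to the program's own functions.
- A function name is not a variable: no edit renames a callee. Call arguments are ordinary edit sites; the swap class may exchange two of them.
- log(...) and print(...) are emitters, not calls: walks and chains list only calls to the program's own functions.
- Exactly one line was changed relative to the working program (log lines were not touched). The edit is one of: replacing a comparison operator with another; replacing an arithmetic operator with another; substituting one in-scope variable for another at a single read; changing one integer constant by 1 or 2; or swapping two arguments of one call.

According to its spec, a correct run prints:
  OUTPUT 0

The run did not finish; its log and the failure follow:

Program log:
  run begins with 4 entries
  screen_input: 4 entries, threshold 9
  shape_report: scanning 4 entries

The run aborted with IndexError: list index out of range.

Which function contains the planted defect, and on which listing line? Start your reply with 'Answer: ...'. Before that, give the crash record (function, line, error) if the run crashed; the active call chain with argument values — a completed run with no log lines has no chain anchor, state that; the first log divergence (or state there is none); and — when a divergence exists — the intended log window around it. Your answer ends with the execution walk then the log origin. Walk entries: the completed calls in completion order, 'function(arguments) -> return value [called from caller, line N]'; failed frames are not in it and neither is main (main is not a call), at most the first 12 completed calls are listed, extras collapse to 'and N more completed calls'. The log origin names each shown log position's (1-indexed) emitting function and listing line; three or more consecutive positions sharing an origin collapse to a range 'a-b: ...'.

Answer: the defect is in shape_report at line 3.
Core observation: Only 3 log lines were emitted before the run died; the intended continuation was 'leaving shape_report with 2'.
Crash: shape_report, line 3, IndexError.
Call chain: main -> screen_input([9, 2, 12, 9], 9) (called at line 35) -> shape_report([9, 2, 12, 9]) (called at line 26).
First divergence: position 4 (shown log ended at 3 lines; the working version continues: 'leaving shape_report with 2').
Intended log window:
  2: screen_input: 4 entries, threshold 9
  3: shape_report: scanning 4 entries
  4: leaving shape_report with 2
  5: enter rank_cells: 4 items against 9
Execution walk:
  (no call completed)
Log origins:
  1 — main, line 34
  2 — screen_input, line 25
  3 — shape_report, line 2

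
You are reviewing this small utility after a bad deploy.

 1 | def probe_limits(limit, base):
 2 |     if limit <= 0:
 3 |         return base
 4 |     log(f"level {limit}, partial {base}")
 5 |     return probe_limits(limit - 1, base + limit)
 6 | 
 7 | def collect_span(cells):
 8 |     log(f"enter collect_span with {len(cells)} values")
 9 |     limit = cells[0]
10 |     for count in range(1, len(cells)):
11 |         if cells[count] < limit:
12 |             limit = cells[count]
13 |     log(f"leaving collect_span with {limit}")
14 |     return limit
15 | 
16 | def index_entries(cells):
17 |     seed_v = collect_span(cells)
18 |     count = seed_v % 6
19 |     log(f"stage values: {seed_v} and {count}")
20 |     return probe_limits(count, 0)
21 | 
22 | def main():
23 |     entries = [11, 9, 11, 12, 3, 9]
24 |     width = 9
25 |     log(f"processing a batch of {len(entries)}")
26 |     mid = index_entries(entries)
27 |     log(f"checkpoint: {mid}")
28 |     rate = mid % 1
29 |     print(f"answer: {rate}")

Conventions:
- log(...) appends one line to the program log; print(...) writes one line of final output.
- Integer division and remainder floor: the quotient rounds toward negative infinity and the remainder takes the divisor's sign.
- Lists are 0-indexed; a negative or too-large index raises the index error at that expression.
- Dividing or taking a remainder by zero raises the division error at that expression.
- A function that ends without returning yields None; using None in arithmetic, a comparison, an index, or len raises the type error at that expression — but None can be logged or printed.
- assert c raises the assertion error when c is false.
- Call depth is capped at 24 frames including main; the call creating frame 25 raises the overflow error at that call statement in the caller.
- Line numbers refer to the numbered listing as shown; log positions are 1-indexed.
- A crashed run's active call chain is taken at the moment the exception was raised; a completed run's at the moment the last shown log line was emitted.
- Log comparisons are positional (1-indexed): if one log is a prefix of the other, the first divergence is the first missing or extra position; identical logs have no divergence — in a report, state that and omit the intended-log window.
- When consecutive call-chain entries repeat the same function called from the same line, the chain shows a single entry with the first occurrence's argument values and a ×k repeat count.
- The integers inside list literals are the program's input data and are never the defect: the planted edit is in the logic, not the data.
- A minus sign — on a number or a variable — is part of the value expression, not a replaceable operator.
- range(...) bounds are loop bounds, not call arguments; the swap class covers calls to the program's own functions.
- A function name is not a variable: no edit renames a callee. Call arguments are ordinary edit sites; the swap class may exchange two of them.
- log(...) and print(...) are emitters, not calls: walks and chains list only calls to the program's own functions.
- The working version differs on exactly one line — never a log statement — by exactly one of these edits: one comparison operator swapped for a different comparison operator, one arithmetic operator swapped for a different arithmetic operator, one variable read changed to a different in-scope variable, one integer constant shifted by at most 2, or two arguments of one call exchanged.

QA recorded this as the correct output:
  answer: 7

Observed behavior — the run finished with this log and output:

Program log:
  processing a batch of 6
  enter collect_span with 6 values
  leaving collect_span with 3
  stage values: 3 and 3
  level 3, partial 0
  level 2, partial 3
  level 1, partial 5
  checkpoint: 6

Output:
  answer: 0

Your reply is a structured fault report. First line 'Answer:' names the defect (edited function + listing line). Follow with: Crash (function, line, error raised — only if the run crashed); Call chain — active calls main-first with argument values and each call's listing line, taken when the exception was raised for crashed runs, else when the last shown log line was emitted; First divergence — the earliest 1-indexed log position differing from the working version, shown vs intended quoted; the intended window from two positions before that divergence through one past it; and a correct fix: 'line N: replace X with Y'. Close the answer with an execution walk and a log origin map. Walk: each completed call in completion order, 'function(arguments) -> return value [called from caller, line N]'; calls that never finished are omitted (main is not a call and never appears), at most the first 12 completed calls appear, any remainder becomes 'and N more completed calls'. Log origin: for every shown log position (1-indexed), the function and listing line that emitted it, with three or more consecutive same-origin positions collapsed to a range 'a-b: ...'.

Answer: the defect is in main at line 28.
Key observation: Every logged value matches the working version; the printed result is what differs.
Call chain: main.
First divergence: none — the logs agree in full.
Execution walk:
  collect_span([11, 9, 11, 12, 3, 9]) -> 3  [called from index_entries, line 17]
  probe_limits(0, 6) -> 6  [called from probe_limits, line 5]
  probe_limits(1, 5) -> 6  [called from probe_limits, line 5]
  probe_limits(2, 3) -> 6  [called from probe_limits, line 5]
  probe_limits(3, 0) -> 6  [called from index_entries, line 20]
  index_entries([11, 9, 11, 12, 3, 9]) -> 6  [called from main, line 26]
Log origin:
  1: logged in main at line 25
  2: logged in collect_span at line 8
  3: logged in collect_span at line 13
  4: logged in index_entries at line 19
  5-7: logged in probe_limits at line 4
  8: logged in main at line 27
A correct fix: line 28: replace `%` with `+`.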